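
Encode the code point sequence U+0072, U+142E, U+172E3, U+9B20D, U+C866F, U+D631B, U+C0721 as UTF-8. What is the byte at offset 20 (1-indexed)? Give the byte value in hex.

1-indexed offset 20 is 0-indexed offset 19.
U+0072 → 1-byte form 72 at offsets 0–0.
U+142E → 3-byte form E1 90 AE at offsets 1–3.
U+172E3 → 4-byte form F0 97 8B A3 at offsets 4–7.
U+9B20D → 4-byte form F2 9B 88 8D at offsets 8–11.
U+C866F → 4-byte form F3 88 99 AF at offsets 12–15.
U+D631B → 4-byte form F3 96 8C 9B at offsets 16–19.
Offset 19 falls in char 6's range; it's byte 4 of F3 96 8C 9B = 0x9B.

0x9B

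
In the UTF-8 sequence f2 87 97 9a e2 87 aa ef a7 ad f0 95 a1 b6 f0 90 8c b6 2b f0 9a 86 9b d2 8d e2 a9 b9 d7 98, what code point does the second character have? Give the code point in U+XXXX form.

U+21EA

Offset 0: leading byte 0xF2 = 11110010 → 4-byte char #1 = F2 87 97 9A.
Offset 4: leading byte 0xE2 = 11100010 → 3-byte char #2 = E2 87 AA.
Leading byte 0xE2 = 11100010 matches 1110xxxx → 3-byte sequence.
Byte 1: 0xE2 = 11100010, payload 0010 (4 bits).
Byte 2: 0x87 = 10000111 (10xxxxxx ✓), payload 000111.
Byte 3: 0xAA = 10101010 (10xxxxxx ✓), payload 101010.
Concatenate: 0010000111101010 = 0x21EA (16 bits → U+21EA).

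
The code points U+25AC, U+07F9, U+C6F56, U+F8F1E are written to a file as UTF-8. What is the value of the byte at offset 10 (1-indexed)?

0xF3

1-indexed offset 10 is 0-indexed offset 9.
U+25AC → 3-byte form E2 96 AC at offsets 0–2.
U+07F9 → 2-byte form DF B9 at offsets 3–4.
U+C6F56 → 4-byte form F3 86 BD 96 at offsets 5–8.
U+F8F1E → 4-byte form F3 B8 BC 9E at offsets 9–12.
Offset 9 falls in char 4's range; it's byte 1 of F3 B8 BC 9E = 0xF3.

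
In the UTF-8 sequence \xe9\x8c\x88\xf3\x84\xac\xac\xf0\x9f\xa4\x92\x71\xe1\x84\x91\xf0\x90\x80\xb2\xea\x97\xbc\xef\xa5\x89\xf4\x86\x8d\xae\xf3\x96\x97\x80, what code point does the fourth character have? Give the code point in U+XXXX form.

U+0071

Offset 0: leading byte 0xE9 = 11101001 → 3-byte char #1 = E9 8C 88.
Offset 3: leading byte 0xF3 = 11110011 → 4-byte char #2 = F3 84 AC AC.
Offset 7: leading byte 0xF0 = 11110000 → 4-byte char #3 = F0 9F A4 92.
Offset 11: leading byte 0x71 = 01110001 → 1-byte char #4 = 71.
Leading byte 0x71 = 01110001 matches 0xxxxxxx → 1-byte sequence.
Byte 1: 0x71 = 01110001, payload 1110001 (7 bits).
Concatenate: 1110001 = 0x71 (7 bits → U+0071).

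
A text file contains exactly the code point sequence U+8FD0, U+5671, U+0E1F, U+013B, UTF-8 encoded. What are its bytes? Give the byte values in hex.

E8 BF 90 E5 99 B1 E0 B8 9F C4 BB

U+8FD0: 3-byte form → E8 BF 90.
U+5671: 3-byte form → E5 99 B1.
U+0E1F: 3-byte form → E0 B8 9F.
U+013B: 2-byte form → C4 BB.
Concatenated (11 bytes): E8 BF 90 E5 99 B1 E0 B8 9F C4 BB.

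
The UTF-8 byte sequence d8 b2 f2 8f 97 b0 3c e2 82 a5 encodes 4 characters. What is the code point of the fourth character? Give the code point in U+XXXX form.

U+20A5

Offset 0: leading byte 0xD8 = 11011000 → 2-byte char #1 = D8 B2.
Offset 2: leading byte 0xF2 = 11110010 → 4-byte char #2 = F2 8F 97 B0.
Offset 6: leading byte 0x3C = 00111100 → 1-byte char #3 = 3C.
Offset 7: leading byte 0xE2 = 11100010 → 3-byte char #4 = E2 82 A5.
Leading byte 0xE2 = 11100010 matches 1110xxxx → 3-byte sequence.
Byte 1: 0xE2 = 11100010, payload 0010 (4 bits).
Byte 2: 0x82 = 10000010 (10xxxxxx ✓), payload 000010.
Byte 3: 0xA5 = 10100101 (10xxxxxx ✓), payload 100101.
Concatenate: 0010000010100101 = 0x20A5 (16 bits → U+20A5).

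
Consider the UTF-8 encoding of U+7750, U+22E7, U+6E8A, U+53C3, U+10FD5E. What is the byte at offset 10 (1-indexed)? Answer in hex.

0xE5

1-indexed offset 10 is 0-indexed offset 9.
U+7750 → 3-byte form E7 9D 90 at offsets 0–2.
U+22E7 → 3-byte form E2 8B A7 at offsets 3–5.
U+6E8A → 3-byte form E6 BA 8A at offsets 6–8.
U+53C3 → 3-byte form E5 8F 83 at offsets 9–11.
Offset 9 falls in char 4's range; it's byte 1 of E5 8F 83 = 0xE5.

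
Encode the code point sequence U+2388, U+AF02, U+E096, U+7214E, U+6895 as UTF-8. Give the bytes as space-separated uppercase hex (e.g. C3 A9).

E2 8E 88 EA BC 82 EE 82 96 F1 B2 85 8E E6 A2 95

U+2388: 3-byte form → E2 8E 88.
U+AF02: 3-byte form → EA BC 82.
U+E096: 3-byte form → EE 82 96.
U+7214E: 4-byte form → F1 B2 85 8E.
U+6895: 3-byte form → E6 A2 95.
Concatenated (16 bytes): E2 8E 88 EA BC 82 EE 82 96 F1 B2 85 8E E6 A2 95.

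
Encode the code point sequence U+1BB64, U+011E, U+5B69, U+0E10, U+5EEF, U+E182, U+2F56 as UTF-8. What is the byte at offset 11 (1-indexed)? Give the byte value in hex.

1-indexed offset 11 is 0-indexed offset 10.
U+1BB64 → 4-byte form F0 9B AD A4 at offsets 0–3.
U+011E → 2-byte form C4 9E at offsets 4–5.
U+5B69 → 3-byte form E5 AD A9 at offsets 6–8.
U+0E10 → 3-byte form E0 B8 90 at offsets 9–11.
Offset 10 falls in char 4's range; it's byte 2 of E0 B8 90 = 0xB8.

0xB8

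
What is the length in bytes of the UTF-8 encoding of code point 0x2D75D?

U+2D75D = 0x2D75D. UTF-8 uses 1 byte below 0x80, 2 below 0x800, 3 below 0x10000, 4 up to 0x10FFFF. 0x2D75D is in U+10000–U+10FFFF → 4 bytes.

4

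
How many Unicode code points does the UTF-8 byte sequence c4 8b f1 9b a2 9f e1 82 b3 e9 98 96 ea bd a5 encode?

Byte at offset 0: 0xC4 = 11000100 → 2-byte char (#1). Advance 2.
Byte at offset 2: 0xF1 = 11110001 → 4-byte char (#2). Advance 4.
Byte at offset 6: 0xE1 = 11100001 → 3-byte char (#3). Advance 3.
Byte at offset 9: 0xE9 = 11101001 → 3-byte char (#4). Advance 3.
Byte at offset 12: 0xEA = 11101010 → 3-byte char (#5). Advance 3.
Reached end at offset 15 after 5 code points.

5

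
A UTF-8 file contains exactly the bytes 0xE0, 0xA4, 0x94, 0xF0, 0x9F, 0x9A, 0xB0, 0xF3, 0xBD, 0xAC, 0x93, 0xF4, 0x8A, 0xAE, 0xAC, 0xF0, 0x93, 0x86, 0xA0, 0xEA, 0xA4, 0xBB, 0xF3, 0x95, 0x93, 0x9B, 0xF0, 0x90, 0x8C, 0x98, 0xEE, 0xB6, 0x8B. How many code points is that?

Byte at offset 0: 0xE0 = 11100000 → 3-byte char (#1). Advance 3.
Byte at offset 3: 0xF0 = 11110000 → 4-byte char (#2). Advance 4.
Byte at offset 7: 0xF3 = 11110011 → 4-byte char (#3). Advance 4.
Byte at offset 11: 0xF4 = 11110100 → 4-byte char (#4). Advance 4.
Byte at offset 15: 0xF0 = 11110000 → 4-byte char (#5). Advance 4.
Byte at offset 19: 0xEA = 11101010 → 3-byte char (#6). Advance 3.
Byte at offset 22: 0xF3 = 11110011 → 4-byte char (#7). Advance 4.
Byte at offset 26: 0xF0 = 11110000 → 4-byte char (#8). Advance 4.
Byte at offset 30: 0xEE = 11101110 → 3-byte char (#9). Advance 3.
Reached end at offset 33 after 9 code points.

9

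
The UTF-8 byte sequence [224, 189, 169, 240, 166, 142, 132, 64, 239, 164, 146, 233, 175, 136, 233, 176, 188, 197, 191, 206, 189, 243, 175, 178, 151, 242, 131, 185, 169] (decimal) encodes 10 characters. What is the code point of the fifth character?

Offset 0: leading byte 0xE0 = 11100000 → 3-byte char #1 = E0 BD A9.
Offset 3: leading byte 0xF0 = 11110000 → 4-byte char #2 = F0 A6 8E 84.
Offset 7: leading byte 0x40 = 01000000 → 1-byte char #3 = 40.
Offset 8: leading byte 0xEF = 11101111 → 3-byte char #4 = EF A4 92.
Offset 11: leading byte 0xE9 = 11101001 → 3-byte char #5 = E9 AF 88.
Leading byte 0xE9 = 11101001 matches 1110xxxx → 3-byte sequence.
Byte 1: 0xE9 = 11101001, payload 1001 (4 bits).
Byte 2: 0xAF = 10101111 (10xxxxxx ✓), payload 101111.
Byte 3: 0x88 = 10001000 (10xxxxxx ✓), payload 001000.
Concatenate: 1001101111001000 = 0x9BC8 (16 bits → U+9BC8).

U+9BC8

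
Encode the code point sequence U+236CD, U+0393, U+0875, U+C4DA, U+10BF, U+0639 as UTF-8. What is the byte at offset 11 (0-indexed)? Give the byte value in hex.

U+236CD → 4-byte form F0 A3 9B 8D at offsets 0–3.
U+0393 → 2-byte form CE 93 at offsets 4–5.
U+0875 → 3-byte form E0 A1 B5 at offsets 6–8.
U+C4DA → 3-byte form EC 93 9A at offsets 9–11.
Offset 11 falls in char 4's range; it's byte 3 of EC 93 9A = 0x9A.

0x9A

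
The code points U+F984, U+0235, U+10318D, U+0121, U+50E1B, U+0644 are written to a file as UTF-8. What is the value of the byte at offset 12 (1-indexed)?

0xF1

1-indexed offset 12 is 0-indexed offset 11.
U+F984 → 3-byte form EF A6 84 at offsets 0–2.
U+0235 → 2-byte form C8 B5 at offsets 3–4.
U+10318D → 4-byte form F4 83 86 8D at offsets 5–8.
U+0121 → 2-byte form C4 A1 at offsets 9–10.
U+50E1B → 4-byte form F1 90 B8 9B at offsets 11–14.
Offset 11 falls in char 5's range; it's byte 1 of F1 90 B8 9B = 0xF1.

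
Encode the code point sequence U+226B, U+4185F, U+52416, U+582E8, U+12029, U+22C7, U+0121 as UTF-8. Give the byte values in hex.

E2 89 AB F1 81 A1 9F F1 92 90 96 F1 98 8B A8 F0 92 80 A9 E2 8B 87 C4 A1

U+226B: 3-byte form → E2 89 AB.
U+4185F: 4-byte form → F1 81 A1 9F.
U+52416: 4-byte form → F1 92 90 96.
U+582E8: 4-byte form → F1 98 8B A8.
U+12029: 4-byte form → F0 92 80 A9.
U+22C7: 3-byte form → E2 8B 87.
U+0121: 2-byte form → C4 A1.
Concatenated (24 bytes): E2 89 AB F1 81 A1 9F F1 92 90 96 F1 98 8B A8 F0 92 80 A9 E2 8B 87 C4 A1.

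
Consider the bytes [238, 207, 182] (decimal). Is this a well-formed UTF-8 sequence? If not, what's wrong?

Leading byte 0xEE = 11101110 → 3-byte form.
Byte 2 is 0xCF = 11001111, which is not 10xxxxxx — expected a continuation byte.

invalid (non-continuation byte where continuation expected)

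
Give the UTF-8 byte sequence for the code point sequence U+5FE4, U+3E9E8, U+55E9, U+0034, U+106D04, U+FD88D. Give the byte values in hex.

U+5FE4: 3-byte form → E5 BF A4.
U+3E9E8: 4-byte form → F0 BE A7 A8.
U+55E9: 3-byte form → E5 97 A9.
U+0034: 1-byte form → 34.
U+106D04: 4-byte form → F4 86 B4 84.
U+FD88D: 4-byte form → F3 BD A2 8D.
Concatenated (19 bytes): E5 BF A4 F0 BE A7 A8 E5 97 A9 34 F4 86 B4 84 F3 BD A2 8D.

E5 BF A4 F0 BE A7 A8 E5 97 A9 34 F4 86 B4 84 F3 BD A2 8D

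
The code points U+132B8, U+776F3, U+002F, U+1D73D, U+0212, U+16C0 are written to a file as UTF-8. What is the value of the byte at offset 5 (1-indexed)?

0xF1

1-indexed offset 5 is 0-indexed offset 4.
U+132B8 → 4-byte form F0 93 8A B8 at offsets 0–3.
U+776F3 → 4-byte form F1 B7 9B B3 at offsets 4–7.
Offset 4 falls in char 2's range; it's byte 1 of F1 B7 9B B3 = 0xF1.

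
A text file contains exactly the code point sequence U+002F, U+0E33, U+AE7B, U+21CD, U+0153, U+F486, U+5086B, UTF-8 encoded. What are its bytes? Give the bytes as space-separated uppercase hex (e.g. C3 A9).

U+002F: 1-byte form → 2F.
U+0E33: 3-byte form → E0 B8 B3.
U+AE7B: 3-byte form → EA B9 BB.
U+21CD: 3-byte form → E2 87 8D.
U+0153: 2-byte form → C5 93.
U+F486: 3-byte form → EF 92 86.
U+5086B: 4-byte form → F1 90 A1 AB.
Concatenated (19 bytes): 2F E0 B8 B3 EA B9 BB E2 87 8D C5 93 EF 92 86 F1 90 A1 AB.

2F E0 B8 B3 EA B9 BB E2 87 8D C5 93 EF 92 86 F1 90 A1 AB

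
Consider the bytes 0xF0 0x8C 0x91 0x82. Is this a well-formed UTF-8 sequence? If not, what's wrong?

Leading byte 0xF0 = 11110000 → 4-byte form.
Continuation bytes all match 10xxxxxx. Payload decodes to 0xC442.
But 0xC442 < 0x10000, the minimum for a 4-byte sequence — this is an overlong encoding.

invalid (overlong encoding)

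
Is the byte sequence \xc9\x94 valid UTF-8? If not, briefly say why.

Leading byte 0xC9 = 11001001 → 2-byte form.
Continuation bytes 0x94=10010100 all match 10xxxxxx.
Decoded value 0x254 is ≥ 0x80 (shortest form) and not a surrogate.

valid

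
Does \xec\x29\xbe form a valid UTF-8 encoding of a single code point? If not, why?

invalid (non-continuation byte where continuation expected)

Leading byte 0xEC = 11101100 → 3-byte form.
Byte 2 is 0x29 = 00101001, which is not 10xxxxxx — expected a continuation byte.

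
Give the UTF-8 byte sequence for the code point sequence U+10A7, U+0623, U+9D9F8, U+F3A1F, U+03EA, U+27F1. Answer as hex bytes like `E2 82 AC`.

U+10A7: 3-byte form → E1 82 A7.
U+0623: 2-byte form → D8 A3.
U+9D9F8: 4-byte form → F2 9D A7 B8.
U+F3A1F: 4-byte form → F3 B3 A8 9F.
U+03EA: 2-byte form → CF AA.
U+27F1: 3-byte form → E2 9F B1.
Concatenated (18 bytes): E1 82 A7 D8 A3 F2 9D A7 B8 F3 B3 A8 9F CF AA E2 9F B1.

E1 82 A7 D8 A3 F2 9D A7 B8 F3 B3 A8 9F CF AA E2 9F B1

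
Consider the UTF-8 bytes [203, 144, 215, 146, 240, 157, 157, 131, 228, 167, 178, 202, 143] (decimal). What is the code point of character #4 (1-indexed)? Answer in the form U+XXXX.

U+49F2

Offset 0: leading byte 0xCB = 11001011 → 2-byte char #1 = CB 90.
Offset 2: leading byte 0xD7 = 11010111 → 2-byte char #2 = D7 92.
Offset 4: leading byte 0xF0 = 11110000 → 4-byte char #3 = F0 9D 9D 83.
Offset 8: leading byte 0xE4 = 11100100 → 3-byte char #4 = E4 A7 B2.
Leading byte 0xE4 = 11100100 matches 1110xxxx → 3-byte sequence.
Byte 1: 0xE4 = 11100100, payload 0100 (4 bits).
Byte 2: 0xA7 = 10100111 (10xxxxxx ✓), payload 100111.
Byte 3: 0xB2 = 10110010 (10xxxxxx ✓), payload 110010.
Concatenate: 0100100111110010 = 0x49F2 (16 bits → U+49F2).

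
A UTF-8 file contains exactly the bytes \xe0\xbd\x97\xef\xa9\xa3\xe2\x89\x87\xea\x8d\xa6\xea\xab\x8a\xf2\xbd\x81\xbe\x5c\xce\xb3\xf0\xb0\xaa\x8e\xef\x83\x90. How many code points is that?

Byte at offset 0: 0xE0 = 11100000 → 3-byte char (#1). Advance 3.
Byte at offset 3: 0xEF = 11101111 → 3-byte char (#2). Advance 3.
Byte at offset 6: 0xE2 = 11100010 → 3-byte char (#3). Advance 3.
Byte at offset 9: 0xEA = 11101010 → 3-byte char (#4). Advance 3.
Byte at offset 12: 0xEA = 11101010 → 3-byte char (#5). Advance 3.
Byte at offset 15: 0xF2 = 11110010 → 4-byte char (#6). Advance 4.
Byte at offset 19: 0x5C = 01011100 → 1-byte char (#7). Advance 1.
Byte at offset 20: 0xCE = 11001110 → 2-byte char (#8). Advance 2.
Byte at offset 22: 0xF0 = 11110000 → 4-byte char (#9). Advance 4.
Byte at offset 26: 0xEF = 11101111 → 3-byte char (#10). Advance 3.
Reached end at offset 29 after 10 code points.

10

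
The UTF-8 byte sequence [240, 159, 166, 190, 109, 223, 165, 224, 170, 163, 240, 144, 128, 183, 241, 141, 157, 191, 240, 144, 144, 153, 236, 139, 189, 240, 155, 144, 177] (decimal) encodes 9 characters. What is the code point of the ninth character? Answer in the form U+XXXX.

Offset 0: leading byte 0xF0 = 11110000 → 4-byte char #1 = F0 9F A6 BE.
Offset 4: leading byte 0x6D = 01101101 → 1-byte char #2 = 6D.
Offset 5: leading byte 0xDF = 11011111 → 2-byte char #3 = DF A5.
Offset 7: leading byte 0xE0 = 11100000 → 3-byte char #4 = E0 AA A3.
Offset 10: leading byte 0xF0 = 11110000 → 4-byte char #5 = F0 90 80 B7.
Offset 14: leading byte 0xF1 = 11110001 → 4-byte char #6 = F1 8D 9D BF.
Offset 18: leading byte 0xF0 = 11110000 → 4-byte char #7 = F0 90 90 99.
Offset 22: leading byte 0xEC = 11101100 → 3-byte char #8 = EC 8B BD.
Offset 25: leading byte 0xF0 = 11110000 → 4-byte char #9 = F0 9B 90 B1.
Leading byte 0xF0 = 11110000 matches 11110xxx → 4-byte sequence.
Byte 1: 0xF0 = 11110000, payload 000 (3 bits).
Byte 2: 0x9B = 10011011 (10xxxxxx ✓), payload 011011.
Byte 3: 0x90 = 10010000 (10xxxxxx ✓), payload 010000.
Byte 4: 0xB1 = 10110001 (10xxxxxx ✓), payload 110001.
Concatenate: 000011011010000110001 = 0x1B431 (21 bits → U+1B431).

U+1B431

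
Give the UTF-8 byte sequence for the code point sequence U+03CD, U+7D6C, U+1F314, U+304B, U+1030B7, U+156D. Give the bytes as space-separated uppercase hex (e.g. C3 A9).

CF 8D E7 B5 AC F0 9F 8C 94 E3 81 8B F4 83 82 B7 E1 95 AD

U+03CD: 2-byte form → CF 8D.
U+7D6C: 3-byte form → E7 B5 AC.
U+1F314: 4-byte form → F0 9F 8C 94.
U+304B: 3-byte form → E3 81 8B.
U+1030B7: 4-byte form → F4 83 82 B7.
U+156D: 3-byte form → E1 95 AD.
Concatenated (19 bytes): CF 8D E7 B5 AC F0 9F 8C 94 E3 81 8B F4 83 82 B7 E1 95 AD.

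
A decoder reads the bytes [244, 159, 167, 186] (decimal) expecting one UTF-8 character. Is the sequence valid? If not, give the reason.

invalid (encodes a value above U+10FFFF)

Leading byte 0xF4 = 11110100 → 4-byte form.
Payload = 0x11F9FA, which exceeds U+10FFFF, the maximum Unicode code point. (Leading bytes F5–FF, or F4 followed by ≥ 0x90, are invalid.)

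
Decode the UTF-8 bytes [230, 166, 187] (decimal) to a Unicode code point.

Leading byte 0xE6 = 11100110 matches 1110xxxx → 3-byte sequence.
Byte 1: 0xE6 = 11100110, payload 0110 (4 bits).
Byte 2: 0xA6 = 10100110 (10xxxxxx ✓), payload 100110.
Byte 3: 0xBB = 10111011 (10xxxxxx ✓), payload 111011.
Concatenate: 0110100110111011 = 0x69BB (16 bits → U+69BB).

U+69BB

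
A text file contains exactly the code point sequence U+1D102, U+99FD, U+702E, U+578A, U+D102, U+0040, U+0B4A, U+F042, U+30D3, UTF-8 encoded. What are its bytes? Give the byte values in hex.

F0 9D 84 82 E9 A7 BD E7 80 AE E5 9E 8A ED 84 82 40 E0 AD 8A EF 81 82 E3 83 93

U+1D102: 4-byte form → F0 9D 84 82.
U+99FD: 3-byte form → E9 A7 BD.
U+702E: 3-byte form → E7 80 AE.
U+578A: 3-byte form → E5 9E 8A.
U+D102: 3-byte form → ED 84 82.
U+0040: 1-byte form → 40.
U+0B4A: 3-byte form → E0 AD 8A.
U+F042: 3-byte form → EF 81 82.
U+30D3: 3-byte form → E3 83 93.
Concatenated (26 bytes): F0 9D 84 82 E9 A7 BD E7 80 AE E5 9E 8A ED 84 82 40 E0 AD 8A EF 81 82 E3 83 93.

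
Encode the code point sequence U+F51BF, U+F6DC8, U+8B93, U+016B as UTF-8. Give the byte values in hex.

F3 B5 86 BF F3 B6 B7 88 E8 AE 93 C5 AB

U+F51BF: 4-byte form → F3 B5 86 BF.
U+F6DC8: 4-byte form → F3 B6 B7 88.
U+8B93: 3-byte form → E8 AE 93.
U+016B: 2-byte form → C5 AB.
Concatenated (13 bytes): F3 B5 86 BF F3 B6 B7 88 E8 AE 93 C5 AB.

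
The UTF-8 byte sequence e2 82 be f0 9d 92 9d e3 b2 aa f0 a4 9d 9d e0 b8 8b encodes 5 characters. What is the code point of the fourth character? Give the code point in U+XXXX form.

Offset 0: leading byte 0xE2 = 11100010 → 3-byte char #1 = E2 82 BE.
Offset 3: leading byte 0xF0 = 11110000 → 4-byte char #2 = F0 9D 92 9D.
Offset 7: leading byte 0xE3 = 11100011 → 3-byte char #3 = E3 B2 AA.
Offset 10: leading byte 0xF0 = 11110000 → 4-byte char #4 = F0 A4 9D 9D.
Leading byte 0xF0 = 11110000 matches 11110xxx → 4-byte sequence.
Byte 1: 0xF0 = 11110000, payload 000 (3 bits).
Byte 2: 0xA4 = 10100100 (10xxxxxx ✓), payload 100100.
Byte 3: 0x9D = 10011101 (10xxxxxx ✓), payload 011101.
Byte 4: 0x9D = 10011101 (10xxxxxx ✓), payload 011101.
Concatenate: 000100100011101011101 = 0x2475D (21 bits → U+2475D).

U+2475D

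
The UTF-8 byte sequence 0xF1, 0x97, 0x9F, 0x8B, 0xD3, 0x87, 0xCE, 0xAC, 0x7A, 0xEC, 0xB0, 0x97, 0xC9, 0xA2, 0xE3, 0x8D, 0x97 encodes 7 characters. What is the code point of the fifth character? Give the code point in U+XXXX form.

Offset 0: leading byte 0xF1 = 11110001 → 4-byte char #1 = F1 97 9F 8B.
Offset 4: leading byte 0xD3 = 11010011 → 2-byte char #2 = D3 87.
Offset 6: leading byte 0xCE = 11001110 → 2-byte char #3 = CE AC.
Offset 8: leading byte 0x7A = 01111010 → 1-byte char #4 = 7A.
Offset 9: leading byte 0xEC = 11101100 → 3-byte char #5 = EC B0 97.
Leading byte 0xEC = 11101100 matches 1110xxxx → 3-byte sequence.
Byte 1: 0xEC = 11101100, payload 1100 (4 bits).
Byte 2: 0xB0 = 10110000 (10xxxxxx ✓), payload 110000.
Byte 3: 0x97 = 10010111 (10xxxxxx ✓), payload 010111.
Concatenate: 1100110000010111 = 0xCC17 (16 bits → U+CC17).

U+CC17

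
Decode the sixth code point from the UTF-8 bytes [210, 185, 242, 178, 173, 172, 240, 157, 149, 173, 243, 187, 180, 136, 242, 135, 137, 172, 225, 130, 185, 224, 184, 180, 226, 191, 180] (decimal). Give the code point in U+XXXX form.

U+10B9

Offset 0: leading byte 0xD2 = 11010010 → 2-byte char #1 = D2 B9.
Offset 2: leading byte 0xF2 = 11110010 → 4-byte char #2 = F2 B2 AD AC.
Offset 6: leading byte 0xF0 = 11110000 → 4-byte char #3 = F0 9D 95 AD.
Offset 10: leading byte 0xF3 = 11110011 → 4-byte char #4 = F3 BB B4 88.
Offset 14: leading byte 0xF2 = 11110010 → 4-byte char #5 = F2 87 89 AC.
Offset 18: leading byte 0xE1 = 11100001 → 3-byte char #6 = E1 82 B9.
Leading byte 0xE1 = 11100001 matches 1110xxxx → 3-byte sequence.
Byte 1: 0xE1 = 11100001, payload 0001 (4 bits).
Byte 2: 0x82 = 10000010 (10xxxxxx ✓), payload 000010.
Byte 3: 0xB9 = 10111001 (10xxxxxx ✓), payload 111001.
Concatenate: 0001000010111001 = 0x10B9 (16 bits → U+10B9).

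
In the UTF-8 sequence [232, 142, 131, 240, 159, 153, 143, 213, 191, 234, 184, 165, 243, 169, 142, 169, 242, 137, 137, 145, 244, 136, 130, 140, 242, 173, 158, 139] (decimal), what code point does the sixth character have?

Offset 0: leading byte 0xE8 = 11101000 → 3-byte char #1 = E8 8E 83.
Offset 3: leading byte 0xF0 = 11110000 → 4-byte char #2 = F0 9F 99 8F.
Offset 7: leading byte 0xD5 = 11010101 → 2-byte char #3 = D5 BF.
Offset 9: leading byte 0xEA = 11101010 → 3-byte char #4 = EA B8 A5.
Offset 12: leading byte 0xF3 = 11110011 → 4-byte char #5 = F3 A9 8E A9.
Offset 16: leading byte 0xF2 = 11110010 → 4-byte char #6 = F2 89 89 91.
Leading byte 0xF2 = 11110010 matches 11110xxx → 4-byte sequence.
Byte 1: 0xF2 = 11110010, payload 010 (3 bits).
Byte 2: 0x89 = 10001001 (10xxxxxx ✓), payload 001001.
Byte 3: 0x89 = 10001001 (10xxxxxx ✓), payload 001001.
Byte 4: 0x91 = 10010001 (10xxxxxx ✓), payload 010001.
Concatenate: 010001001001001010001 = 0x89251 (21 bits → U+89251).

U+89251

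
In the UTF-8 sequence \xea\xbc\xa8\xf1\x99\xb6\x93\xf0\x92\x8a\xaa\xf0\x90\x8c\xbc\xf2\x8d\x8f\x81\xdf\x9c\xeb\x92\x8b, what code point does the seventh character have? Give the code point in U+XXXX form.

Offset 0: leading byte 0xEA = 11101010 → 3-byte char #1 = EA BC A8.
Offset 3: leading byte 0xF1 = 11110001 → 4-byte char #2 = F1 99 B6 93.
Offset 7: leading byte 0xF0 = 11110000 → 4-byte char #3 = F0 92 8A AA.
Offset 11: leading byte 0xF0 = 11110000 → 4-byte char #4 = F0 90 8C BC.
Offset 15: leading byte 0xF2 = 11110010 → 4-byte char #5 = F2 8D 8F 81.
Offset 19: leading byte 0xDF = 11011111 → 2-byte char #6 = DF 9C.
Offset 21: leading byte 0xEB = 11101011 → 3-byte char #7 = EB 92 8B.
Leading byte 0xEB = 11101011 matches 1110xxxx → 3-byte sequence.
Byte 1: 0xEB = 11101011, payload 1011 (4 bits).
Byte 2: 0x92 = 10010010 (10xxxxxx ✓), payload 010010.
Byte 3: 0x8B = 10001011 (10xxxxxx ✓), payload 001011.
Concatenate: 1011010010001011 = 0xB48B (16 bits → U+B48B).

U+B48B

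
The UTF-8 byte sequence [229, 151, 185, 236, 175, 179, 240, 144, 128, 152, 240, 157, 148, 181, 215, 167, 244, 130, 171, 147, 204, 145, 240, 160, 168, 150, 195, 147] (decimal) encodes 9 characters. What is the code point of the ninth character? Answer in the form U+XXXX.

Offset 0: leading byte 0xE5 = 11100101 → 3-byte char #1 = E5 97 B9.
Offset 3: leading byte 0xEC = 11101100 → 3-byte char #2 = EC AF B3.
Offset 6: leading byte 0xF0 = 11110000 → 4-byte char #3 = F0 90 80 98.
Offset 10: leading byte 0xF0 = 11110000 → 4-byte char #4 = F0 9D 94 B5.
Offset 14: leading byte 0xD7 = 11010111 → 2-byte char #5 = D7 A7.
Offset 16: leading byte 0xF4 = 11110100 → 4-byte char #6 = F4 82 AB 93.
Offset 20: leading byte 0xCC = 11001100 → 2-byte char #7 = CC 91.
Offset 22: leading byte 0xF0 = 11110000 → 4-byte char #8 = F0 A0 A8 96.
Offset 26: leading byte 0xC3 = 11000011 → 2-byte char #9 = C3 93.
Leading byte 0xC3 = 11000011 matches 110xxxxx → 2-byte sequence.
Byte 1: 0xC3 = 11000011, payload 00011 (5 bits).
Byte 2: 0x93 = 10010011 (10xxxxxx ✓), payload 010011.
Concatenate: 00011010011 = 0xD3 (11 bits → U+00D3).

U+00D3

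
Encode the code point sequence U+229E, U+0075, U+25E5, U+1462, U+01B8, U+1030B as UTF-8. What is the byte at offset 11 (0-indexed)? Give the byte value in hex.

0xB8

U+229E → 3-byte form E2 8A 9E at offsets 0–2.
U+0075 → 1-byte form 75 at offsets 3–3.
U+25E5 → 3-byte form E2 97 A5 at offsets 4–6.
U+1462 → 3-byte form E1 91 A2 at offsets 7–9.
U+01B8 → 2-byte form C6 B8 at offsets 10–11.
Offset 11 falls in char 5's range; it's byte 2 of C6 B8 = 0xB8.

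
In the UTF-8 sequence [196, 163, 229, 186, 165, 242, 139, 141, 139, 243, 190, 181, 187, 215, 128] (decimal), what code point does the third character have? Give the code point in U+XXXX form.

U+8B34B

Offset 0: leading byte 0xC4 = 11000100 → 2-byte char #1 = C4 A3.
Offset 2: leading byte 0xE5 = 11100101 → 3-byte char #2 = E5 BA A5.
Offset 5: leading byte 0xF2 = 11110010 → 4-byte char #3 = F2 8B 8D 8B.
Leading byte 0xF2 = 11110010 matches 11110xxx → 4-byte sequence.
Byte 1: 0xF2 = 11110010, payload 010 (3 bits).
Byte 2: 0x8B = 10001011 (10xxxxxx ✓), payload 001011.
Byte 3: 0x8D = 10001101 (10xxxxxx ✓), payload 001101.
Byte 4: 0x8B = 10001011 (10xxxxxx ✓), payload 001011.
Concatenate: 010001011001101001011 = 0x8B34B (21 bits → U+8B34B).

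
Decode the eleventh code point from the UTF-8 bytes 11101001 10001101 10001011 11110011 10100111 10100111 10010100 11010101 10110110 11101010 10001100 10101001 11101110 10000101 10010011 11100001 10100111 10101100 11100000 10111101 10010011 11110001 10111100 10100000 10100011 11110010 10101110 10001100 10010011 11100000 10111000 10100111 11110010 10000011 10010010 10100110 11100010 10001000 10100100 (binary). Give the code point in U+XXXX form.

U+834A6

Offset 0: leading byte 0xE9 = 11101001 → 3-byte char #1 = E9 8D 8B.
Offset 3: leading byte 0xF3 = 11110011 → 4-byte char #2 = F3 A7 A7 94.
Offset 7: leading byte 0xD5 = 11010101 → 2-byte char #3 = D5 B6.
Offset 9: leading byte 0xEA = 11101010 → 3-byte char #4 = EA 8C A9.
Offset 12: leading byte 0xEE = 11101110 → 3-byte char #5 = EE 85 93.
Offset 15: leading byte 0xE1 = 11100001 → 3-byte char #6 = E1 A7 AC.
Offset 18: leading byte 0xE0 = 11100000 → 3-byte char #7 = E0 BD 93.
Offset 21: leading byte 0xF1 = 11110001 → 4-byte char #8 = F1 BC A0 A3.
Offset 25: leading byte 0xF2 = 11110010 → 4-byte char #9 = F2 AE 8C 93.
Offset 29: leading byte 0xE0 = 11100000 → 3-byte char #10 = E0 B8 A7.
Offset 32: leading byte 0xF2 = 11110010 → 4-byte char #11 = F2 83 92 A6.
Leading byte 0xF2 = 11110010 matches 11110xxx → 4-byte sequence.
Byte 1: 0xF2 = 11110010, payload 010 (3 bits).
Byte 2: 0x83 = 10000011 (10xxxxxx ✓), payload 000011.
Byte 3: 0x92 = 10010010 (10xxxxxx ✓), payload 010010.
Byte 4: 0xA6 = 10100110 (10xxxxxx ✓), payload 100110.
Concatenate: 010000011010010100110 = 0x834A6 (21 bits → U+834A6).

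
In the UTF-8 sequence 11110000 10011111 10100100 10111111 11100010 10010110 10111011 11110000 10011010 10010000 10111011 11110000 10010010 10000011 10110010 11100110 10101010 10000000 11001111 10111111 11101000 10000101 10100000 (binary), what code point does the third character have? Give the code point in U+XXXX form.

U+1A43B

Offset 0: leading byte 0xF0 = 11110000 → 4-byte char #1 = F0 9F A4 BF.
Offset 4: leading byte 0xE2 = 11100010 → 3-byte char #2 = E2 96 BB.
Offset 7: leading byte 0xF0 = 11110000 → 4-byte char #3 = F0 9A 90 BB.
Leading byte 0xF0 = 11110000 matches 11110xxx → 4-byte sequence.
Byte 1: 0xF0 = 11110000, payload 000 (3 bits).
Byte 2: 0x9A = 10011010 (10xxxxxx ✓), payload 011010.
Byte 3: 0x90 = 10010000 (10xxxxxx ✓), payload 010000.
Byte 4: 0xBB = 10111011 (10xxxxxx ✓), payload 111011.
Concatenate: 000011010010000111011 = 0x1A43B (21 bits → U+1A43B).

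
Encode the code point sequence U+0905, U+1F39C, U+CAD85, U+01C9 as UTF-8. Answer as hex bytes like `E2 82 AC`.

E0 A4 85 F0 9F 8E 9C F3 8A B6 85 C7 89

U+0905: 3-byte form → E0 A4 85.
U+1F39C: 4-byte form → F0 9F 8E 9C.
U+CAD85: 4-byte form → F3 8A B6 85.
U+01C9: 2-byte form → C7 89.
Concatenated (13 bytes): E0 A4 85 F0 9F 8E 9C F3 8A B6 85 C7 89.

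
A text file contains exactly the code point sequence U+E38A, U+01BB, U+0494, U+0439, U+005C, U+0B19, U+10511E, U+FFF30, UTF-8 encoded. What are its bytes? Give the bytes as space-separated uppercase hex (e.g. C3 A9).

EE 8E 8A C6 BB D2 94 D0 B9 5C E0 AC 99 F4 85 84 9E F3 BF BC B0

U+E38A: 3-byte form → EE 8E 8A.
U+01BB: 2-byte form → C6 BB.
U+0494: 2-byte form → D2 94.
U+0439: 2-byte form → D0 B9.
U+005C: 1-byte form → 5C.
U+0B19: 3-byte form → E0 AC 99.
U+10511E: 4-byte form → F4 85 84 9E.
U+FFF30: 4-byte form → F3 BF BC B0.
Concatenated (21 bytes): EE 8E 8A C6 BB D2 94 D0 B9 5C E0 AC 99 F4 85 84 9E F3 BF BC B0.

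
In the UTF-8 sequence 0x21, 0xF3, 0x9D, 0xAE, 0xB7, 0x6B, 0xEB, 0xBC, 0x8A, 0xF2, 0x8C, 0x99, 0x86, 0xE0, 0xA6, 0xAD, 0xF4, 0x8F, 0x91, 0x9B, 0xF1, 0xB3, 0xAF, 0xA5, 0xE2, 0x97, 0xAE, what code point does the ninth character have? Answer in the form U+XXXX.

U+25EE

Offset 0: leading byte 0x21 = 00100001 → 1-byte char #1 = 21.
Offset 1: leading byte 0xF3 = 11110011 → 4-byte char #2 = F3 9D AE B7.
Offset 5: leading byte 0x6B = 01101011 → 1-byte char #3 = 6B.
Offset 6: leading byte 0xEB = 11101011 → 3-byte char #4 = EB BC 8A.
Offset 9: leading byte 0xF2 = 11110010 → 4-byte char #5 = F2 8C 99 86.
Offset 13: leading byte 0xE0 = 11100000 → 3-byte char #6 = E0 A6 AD.
Offset 16: leading byte 0xF4 = 11110100 → 4-byte char #7 = F4 8F 91 9B.
Offset 20: leading byte 0xF1 = 11110001 → 4-byte char #8 = F1 B3 AF A5.
Offset 24: leading byte 0xE2 = 11100010 → 3-byte char #9 = E2 97 AE.
Leading byte 0xE2 = 11100010 matches 1110xxxx → 3-byte sequence.
Byte 1: 0xE2 = 11100010, payload 0010 (4 bits).
Byte 2: 0x97 = 10010111 (10xxxxxx ✓), payload 010111.
Byte 3: 0xAE = 10101110 (10xxxxxx ✓), payload 101110.
Concatenate: 0010010111101110 = 0x25EE (16 bits → U+25EE).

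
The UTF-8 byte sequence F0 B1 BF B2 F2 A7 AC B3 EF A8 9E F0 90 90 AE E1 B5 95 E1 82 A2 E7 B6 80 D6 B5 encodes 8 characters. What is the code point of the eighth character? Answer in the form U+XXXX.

Offset 0: leading byte 0xF0 = 11110000 → 4-byte char #1 = F0 B1 BF B2.
Offset 4: leading byte 0xF2 = 11110010 → 4-byte char #2 = F2 A7 AC B3.
Offset 8: leading byte 0xEF = 11101111 → 3-byte char #3 = EF A8 9E.
Offset 11: leading byte 0xF0 = 11110000 → 4-byte char #4 = F0 90 90 AE.
Offset 15: leading byte 0xE1 = 11100001 → 3-byte char #5 = E1 B5 95.
Offset 18: leading byte 0xE1 = 11100001 → 3-byte char #6 = E1 82 A2.
Offset 21: leading byte 0xE7 = 11100111 → 3-byte char #7 = E7 B6 80.
Offset 24: leading byte 0xD6 = 11010110 → 2-byte char #8 = D6 B5.
Leading byte 0xD6 = 11010110 matches 110xxxxx → 2-byte sequence.
Byte 1: 0xD6 = 11010110, payload 10110 (5 bits).
Byte 2: 0xB5 = 10110101 (10xxxxxx ✓), payload 110101.
Concatenate: 10110110101 = 0x5B5 (11 bits → U+05B5).

U+05B5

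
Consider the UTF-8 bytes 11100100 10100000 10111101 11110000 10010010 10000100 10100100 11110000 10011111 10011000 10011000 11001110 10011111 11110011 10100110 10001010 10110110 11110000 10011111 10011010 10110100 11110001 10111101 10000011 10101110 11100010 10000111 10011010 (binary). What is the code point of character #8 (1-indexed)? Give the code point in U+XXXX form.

U+21DA

Offset 0: leading byte 0xE4 = 11100100 → 3-byte char #1 = E4 A0 BD.
Offset 3: leading byte 0xF0 = 11110000 → 4-byte char #2 = F0 92 84 A4.
Offset 7: leading byte 0xF0 = 11110000 → 4-byte char #3 = F0 9F 98 98.
Offset 11: leading byte 0xCE = 11001110 → 2-byte char #4 = CE 9F.
Offset 13: leading byte 0xF3 = 11110011 → 4-byte char #5 = F3 A6 8A B6.
Offset 17: leading byte 0xF0 = 11110000 → 4-byte char #6 = F0 9F 9A B4.
Offset 21: leading byte 0xF1 = 11110001 → 4-byte char #7 = F1 BD 83 AE.
Offset 25: leading byte 0xE2 = 11100010 → 3-byte char #8 = E2 87 9A.
Leading byte 0xE2 = 11100010 matches 1110xxxx → 3-byte sequence.
Byte 1: 0xE2 = 11100010, payload 0010 (4 bits).
Byte 2: 0x87 = 10000111 (10xxxxxx ✓), payload 000111.
Byte 3: 0x9A = 10011010 (10xxxxxx ✓), payload 011010.
Concatenate: 0010000111011010 = 0x21DA (16 bits → U+21DA).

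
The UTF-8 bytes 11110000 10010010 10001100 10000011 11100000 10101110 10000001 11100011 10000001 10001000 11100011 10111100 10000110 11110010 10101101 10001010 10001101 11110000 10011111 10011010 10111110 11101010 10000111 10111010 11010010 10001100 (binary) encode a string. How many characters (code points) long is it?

Byte at offset 0: 0xF0 = 11110000 → 4-byte char (#1). Advance 4.
Byte at offset 4: 0xE0 = 11100000 → 3-byte char (#2). Advance 3.
Byte at offset 7: 0xE3 = 11100011 → 3-byte char (#3). Advance 3.
Byte at offset 10: 0xE3 = 11100011 → 3-byte char (#4). Advance 3.
Byte at offset 13: 0xF2 = 11110010 → 4-byte char (#5). Advance 4.
Byte at offset 17: 0xF0 = 11110000 → 4-byte char (#6). Advance 4.
Byte at offset 21: 0xEA = 11101010 → 3-byte char (#7). Advance 3.
Byte at offset 24: 0xD2 = 11010010 → 2-byte char (#8). Advance 2.
Reached end at offset 26 after 8 code points.

8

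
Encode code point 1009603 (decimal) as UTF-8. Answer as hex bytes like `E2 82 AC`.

U+F67C3 = 0xF67C3 = 1009603 decimal. In range U+10000–U+10FFFF → 4-byte form: 11110xxx 10xxxxxx 10xxxxxx 10xxxxxx.
Binary (21 bits): 011110110011111000011.
Split 3+6+6+6: 011 | 110110 | 011111 | 000011.
Byte 1: 11110011 = 0xF3.
Byte 2: 10110110 = 0xB6.
Byte 3: 10011111 = 0x9F.
Byte 4: 10000011 = 0x83.

F3 B6 9F 83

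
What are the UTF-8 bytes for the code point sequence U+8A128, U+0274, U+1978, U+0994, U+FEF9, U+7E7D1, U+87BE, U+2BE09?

F2 8A 84 A8 C9 B4 E1 A5 B8 E0 A6 94 EF BB B9 F1 BE 9F 91 E8 9E BE F0 AB B8 89

U+8A128: 4-byte form → F2 8A 84 A8.
U+0274: 2-byte form → C9 B4.
U+1978: 3-byte form → E1 A5 B8.
U+0994: 3-byte form → E0 A6 94.
U+FEF9: 3-byte form → EF BB B9.
U+7E7D1: 4-byte form → F1 BE 9F 91.
U+87BE: 3-byte form → E8 9E BE.
U+2BE09: 4-byte form → F0 AB B8 89.
Concatenated (26 bytes): F2 8A 84 A8 C9 B4 E1 A5 B8 E0 A6 94 EF BB B9 F1 BE 9F 91 E8 9E BE F0 AB B8 89.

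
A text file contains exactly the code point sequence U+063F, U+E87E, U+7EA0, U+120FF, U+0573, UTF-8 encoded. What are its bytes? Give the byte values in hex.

D8 BF EE A1 BE E7 BA A0 F0 92 83 BF D5 B3

U+063F: 2-byte form → D8 BF.
U+E87E: 3-byte form → EE A1 BE.
U+7EA0: 3-byte form → E7 BA A0.
U+120FF: 4-byte form → F0 92 83 BF.
U+0573: 2-byte form → D5 B3.
Concatenated (14 bytes): D8 BF EE A1 BE E7 BA A0 F0 92 83 BF D5 B3.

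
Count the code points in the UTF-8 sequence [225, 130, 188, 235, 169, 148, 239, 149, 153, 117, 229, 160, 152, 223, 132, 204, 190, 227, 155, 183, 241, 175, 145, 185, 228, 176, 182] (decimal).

10

Byte at offset 0: 0xE1 = 11100001 → 3-byte char (#1). Advance 3.
Byte at offset 3: 0xEB = 11101011 → 3-byte char (#2). Advance 3.
Byte at offset 6: 0xEF = 11101111 → 3-byte char (#3). Advance 3.
Byte at offset 9: 0x75 = 01110101 → 1-byte char (#4). Advance 1.
Byte at offset 10: 0xE5 = 11100101 → 3-byte char (#5). Advance 3.
Byte at offset 13: 0xDF = 11011111 → 2-byte char (#6). Advance 2.
Byte at offset 15: 0xCC = 11001100 → 2-byte char (#7). Advance 2.
Byte at offset 17: 0xE3 = 11100011 → 3-byte char (#8). Advance 3.
Byte at offset 20: 0xF1 = 11110001 → 4-byte char (#9). Advance 4.
Byte at offset 24: 0xE4 = 11100100 → 3-byte char (#10). Advance 3.
Reached end at offset 27 after 10 code points.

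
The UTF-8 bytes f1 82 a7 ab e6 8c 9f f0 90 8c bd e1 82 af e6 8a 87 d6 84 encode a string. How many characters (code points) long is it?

6

Byte at offset 0: 0xF1 = 11110001 → 4-byte char (#1). Advance 4.
Byte at offset 4: 0xE6 = 11100110 → 3-byte char (#2). Advance 3.
Byte at offset 7: 0xF0 = 11110000 → 4-byte char (#3). Advance 4.
Byte at offset 11: 0xE1 = 11100001 → 3-byte char (#4). Advance 3.
Byte at offset 14: 0xE6 = 11100110 → 3-byte char (#5). Advance 3.
Byte at offset 17: 0xD6 = 11010110 → 2-byte char (#6). Advance 2.
Reached end at offset 19 after 6 code points.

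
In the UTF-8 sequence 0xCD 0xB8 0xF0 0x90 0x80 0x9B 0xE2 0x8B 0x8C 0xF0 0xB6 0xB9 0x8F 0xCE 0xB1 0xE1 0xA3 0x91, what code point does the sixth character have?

Offset 0: leading byte 0xCD = 11001101 → 2-byte char #1 = CD B8.
Offset 2: leading byte 0xF0 = 11110000 → 4-byte char #2 = F0 90 80 9B.
Offset 6: leading byte 0xE2 = 11100010 → 3-byte char #3 = E2 8B 8C.
Offset 9: leading byte 0xF0 = 11110000 → 4-byte char #4 = F0 B6 B9 8F.
Offset 13: leading byte 0xCE = 11001110 → 2-byte char #5 = CE B1.
Offset 15: leading byte 0xE1 = 11100001 → 3-byte char #6 = E1 A3 91.
Leading byte 0xE1 = 11100001 matches 1110xxxx → 3-byte sequence.
Byte 1: 0xE1 = 11100001, payload 0001 (4 bits).
Byte 2: 0xA3 = 10100011 (10xxxxxx ✓), payload 100011.
Byte 3: 0x91 = 10010001 (10xxxxxx ✓), payload 010001.
Concatenate: 0001100011010001 = 0x18D1 (16 bits → U+18D1).

U+18D1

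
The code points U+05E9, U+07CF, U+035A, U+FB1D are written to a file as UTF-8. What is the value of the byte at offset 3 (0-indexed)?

0x8F

U+05E9 → 2-byte form D7 A9 at offsets 0–1.
U+07CF → 2-byte form DF 8F at offsets 2–3.
Offset 3 falls in char 2's range; it's byte 2 of DF 8F = 0x8F.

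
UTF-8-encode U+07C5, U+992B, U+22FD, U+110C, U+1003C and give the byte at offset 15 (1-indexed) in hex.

1-indexed offset 15 is 0-indexed offset 14.
U+07C5 → 2-byte form DF 85 at offsets 0–1.
U+992B → 3-byte form E9 A4 AB at offsets 2–4.
U+22FD → 3-byte form E2 8B BD at offsets 5–7.
U+110C → 3-byte form E1 84 8C at offsets 8–10.
U+1003C → 4-byte form F0 90 80 BC at offsets 11–14.
Offset 14 falls in char 5's range; it's byte 4 of F0 90 80 BC = 0xBC.

0xBC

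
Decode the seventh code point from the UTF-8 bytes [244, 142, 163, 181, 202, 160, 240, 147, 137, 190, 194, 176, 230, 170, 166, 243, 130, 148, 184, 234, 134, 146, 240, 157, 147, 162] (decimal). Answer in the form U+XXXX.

Offset 0: leading byte 0xF4 = 11110100 → 4-byte char #1 = F4 8E A3 B5.
Offset 4: leading byte 0xCA = 11001010 → 2-byte char #2 = CA A0.
Offset 6: leading byte 0xF0 = 11110000 → 4-byte char #3 = F0 93 89 BE.
Offset 10: leading byte 0xC2 = 11000010 → 2-byte char #4 = C2 B0.
Offset 12: leading byte 0xE6 = 11100110 → 3-byte char #5 = E6 AA A6.
Offset 15: leading byte 0xF3 = 11110011 → 4-byte char #6 = F3 82 94 B8.
Offset 19: leading byte 0xEA = 11101010 → 3-byte char #7 = EA 86 92.
Leading byte 0xEA = 11101010 matches 1110xxxx → 3-byte sequence.
Byte 1: 0xEA = 11101010, payload 1010 (4 bits).
Byte 2: 0x86 = 10000110 (10xxxxxx ✓), payload 000110.
Byte 3: 0x92 = 10010010 (10xxxxxx ✓), payload 010010.
Concatenate: 1010000110010010 = 0xA192 (16 bits → U+A192).

U+A192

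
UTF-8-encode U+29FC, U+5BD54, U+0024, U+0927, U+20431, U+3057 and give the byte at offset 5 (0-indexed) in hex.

0xB5

U+29FC → 3-byte form E2 A7 BC at offsets 0–2.
U+5BD54 → 4-byte form F1 9B B5 94 at offsets 3–6.
Offset 5 falls in char 2's range; it's byte 3 of F1 9B B5 94 = 0xB5.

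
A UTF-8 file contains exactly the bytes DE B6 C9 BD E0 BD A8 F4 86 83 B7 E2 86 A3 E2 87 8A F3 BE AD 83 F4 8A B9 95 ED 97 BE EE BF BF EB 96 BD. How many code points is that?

Byte at offset 0: 0xDE = 11011110 → 2-byte char (#1). Advance 2.
Byte at offset 2: 0xC9 = 11001001 → 2-byte char (#2). Advance 2.
Byte at offset 4: 0xE0 = 11100000 → 3-byte char (#3). Advance 3.
Byte at offset 7: 0xF4 = 11110100 → 4-byte char (#4). Advance 4.
Byte at offset 11: 0xE2 = 11100010 → 3-byte char (#5). Advance 3.
Byte at offset 14: 0xE2 = 11100010 → 3-byte char (#6). Advance 3.
Byte at offset 17: 0xF3 = 11110011 → 4-byte char (#7). Advance 4.
Byte at offset 21: 0xF4 = 11110100 → 4-byte char (#8). Advance 4.
Byte at offset 25: 0xED = 11101101 → 3-byte char (#9). Advance 3.
Byte at offset 28: 0xEE = 11101110 → 3-byte char (#10). Advance 3.
Byte at offset 31: 0xEB = 11101011 → 3-byte char (#11). Advance 3.
Reached end at offset 34 after 11 code points.

11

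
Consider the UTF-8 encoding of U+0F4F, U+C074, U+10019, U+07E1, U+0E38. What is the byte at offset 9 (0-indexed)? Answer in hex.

U+0F4F → 3-byte form E0 BD 8F at offsets 0–2.
U+C074 → 3-byte form EC 81 B4 at offsets 3–5.
U+10019 → 4-byte form F0 90 80 99 at offsets 6–9.
Offset 9 falls in char 3's range; it's byte 4 of F0 90 80 99 = 0x99.

0x99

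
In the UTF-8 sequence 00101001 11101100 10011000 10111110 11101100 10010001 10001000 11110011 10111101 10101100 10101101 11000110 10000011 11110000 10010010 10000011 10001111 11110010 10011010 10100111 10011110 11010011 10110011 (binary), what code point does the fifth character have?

U+0183

Offset 0: leading byte 0x29 = 00101001 → 1-byte char #1 = 29.
Offset 1: leading byte 0xEC = 11101100 → 3-byte char #2 = EC 98 BE.
Offset 4: leading byte 0xEC = 11101100 → 3-byte char #3 = EC 91 88.
Offset 7: leading byte 0xF3 = 11110011 → 4-byte char #4 = F3 BD AC AD.
Offset 11: leading byte 0xC6 = 11000110 → 2-byte char #5 = C6 83.
Leading byte 0xC6 = 11000110 matches 110xxxxx → 2-byte sequence.
Byte 1: 0xC6 = 11000110, payload 00110 (5 bits).
Byte 2: 0x83 = 10000011 (10xxxxxx ✓), payload 000011.
Concatenate: 00110000011 = 0x183 (11 bits → U+0183).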